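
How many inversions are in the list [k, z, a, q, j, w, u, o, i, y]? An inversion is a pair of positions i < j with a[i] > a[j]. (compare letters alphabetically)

For each element, count later entries that are smaller:
k: 3
z: 8
a: 0
q: 3
j: 1
w: 3
u: 2
o: 1
i: 0
y: 0
Sum: 3 + 8 + 0 + 3 + 1 + 3 + 2 + 1 + 0 + 0 = 21

21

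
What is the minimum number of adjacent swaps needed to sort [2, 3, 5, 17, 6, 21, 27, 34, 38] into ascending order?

The minimum number of adjacent swaps to sort an array equals its inversion count, since every such swap removes exactly one inversion.
Count inversions — for each element, later elements that are smaller:
2: none → 0
3: none → 0
5: none → 0
17: 6 → 1
6: none → 0
21: none → 0
27: none → 0
34: none → 0
38: none → 0
Total inversions: 0 + 0 + 0 + 1 + 0 + 0 + 0 + 0 + 0 = 1

1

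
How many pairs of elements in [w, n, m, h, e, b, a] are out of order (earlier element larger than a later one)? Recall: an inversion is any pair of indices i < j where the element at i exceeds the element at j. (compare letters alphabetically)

Element-by-element contributions:
w → n, m, h, e, b, a → 6
n → m, h, e, b, a → 5
m → h, e, b, a → 4
h → e, b, a → 3
e → b, a → 2
b → a → 1
a → none → 0
Sum: 6 + 5 + 4 + 3 + 2 + 1 + 0 = 21

21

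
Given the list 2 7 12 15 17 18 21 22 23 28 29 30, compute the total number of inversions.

0

Sweep left to right; for each value list the smaller values that follow it:
2: 0
7: 0
12: 0
15: 0
17: 0
18: 0
21: 0
22: 0
23: 0
28: 0
29: 0
30: 0
Sum: 0 + 0 + 0 + 0 + 0 + 0 + 0 + 0 + 0 + 0 + 0 + 0 = 0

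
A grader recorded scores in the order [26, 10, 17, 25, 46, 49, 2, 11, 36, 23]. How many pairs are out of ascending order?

Sweep left to right; for each value list the smaller values that follow it:
26 → 10, 17, 25, 2, 11, 23 → 6
10 → 2 → 1
17 → 2, 11 → 2
25 → 2, 11, 23 → 3
46 → 2, 11, 36, 23 → 4
49 → 2, 11, 36, 23 → 4
2 → none → 0
11 → none → 0
36 → 23 → 1
23 → none → 0
Sum: 6 + 1 + 2 + 3 + 4 + 4 + 0 + 0 + 1 + 0 = 21

21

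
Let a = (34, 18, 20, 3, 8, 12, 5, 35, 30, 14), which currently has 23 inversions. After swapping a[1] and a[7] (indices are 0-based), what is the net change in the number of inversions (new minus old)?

+3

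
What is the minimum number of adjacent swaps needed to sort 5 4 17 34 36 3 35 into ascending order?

Minimum adjacent swaps = number of inversions (each swap of adjacent out-of-order elements removes one inversion and no swap can remove more).
Count inversions — for each element, later elements that are smaller:
5: 4, 3 → 2
4: 3 → 1
17: 3 → 1
34: 3 → 1
36: 3, 35 → 2
3: none → 0
35: none → 0
Total inversions: 2 + 1 + 1 + 1 + 2 + 0 + 0 = 7

7 adjacent swaps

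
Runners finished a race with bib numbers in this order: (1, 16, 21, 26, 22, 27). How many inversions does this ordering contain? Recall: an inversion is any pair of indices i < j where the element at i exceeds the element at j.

Inversions: 1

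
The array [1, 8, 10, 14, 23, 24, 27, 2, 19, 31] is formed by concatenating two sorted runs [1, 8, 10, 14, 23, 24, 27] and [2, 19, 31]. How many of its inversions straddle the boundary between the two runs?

For each element r of the right run, count left-run elements greater than r:
r = 2: 8, 10, 14, 23, 24, 27 → 6
r = 19: 23, 24, 27 → 3
r = 31: none → 0
Cross-inversions: 6 + 3 + 0 = 9

Cross-inversions: 9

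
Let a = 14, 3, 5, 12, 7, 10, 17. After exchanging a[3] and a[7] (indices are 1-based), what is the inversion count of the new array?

Inversions: 14

Positions 3 and 7 hold 5 and 17; after swapping, the array is [14, 3, 17, 12, 7, 10, 5].
Element-by-element contributions:
14 → 3, 12, 7, 10, 5 → 5
3 → none → 0
17 → 12, 7, 10, 5 → 4
12 → 7, 10, 5 → 3
7 → 5 → 1
10 → 5 → 1
5 → none → 0
Sum: 5 + 0 + 4 + 3 + 1 + 1 + 0 = 14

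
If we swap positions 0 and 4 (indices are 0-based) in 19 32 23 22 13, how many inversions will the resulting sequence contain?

6

Positions 0 and 4 hold 19 and 13; after swapping, the array is [13, 32, 23, 22, 19].
Element-by-element contributions:
13 → none → 0
32 → 23, 22, 19 → 3
23 → 22, 19 → 2
22 → 19 → 1
19 → none → 0
Sum: 0 + 3 + 2 + 1 + 0 = 6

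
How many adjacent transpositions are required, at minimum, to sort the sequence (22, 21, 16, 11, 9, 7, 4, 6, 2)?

35

Minimum adjacent swaps = number of inversions (each swap of adjacent out-of-order elements removes one inversion and no swap can remove more).
Count inversions — for each element, later elements that are smaller:
22: 21, 16, 11, 9, 7, 4, 6, 2 → 8
21: 16, 11, 9, 7, 4, 6, 2 → 7
16: 11, 9, 7, 4, 6, 2 → 6
11: 9, 7, 4, 6, 2 → 5
9: 7, 4, 6, 2 → 4
7: 4, 6, 2 → 3
4: 2 → 1
6: 2 → 1
2: none → 0
Total inversions: 8 + 7 + 6 + 5 + 4 + 3 + 1 + 1 + 0 = 35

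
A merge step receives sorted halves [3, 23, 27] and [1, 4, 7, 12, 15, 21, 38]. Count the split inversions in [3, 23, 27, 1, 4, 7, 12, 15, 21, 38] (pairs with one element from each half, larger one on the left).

Cross-inversions: 13

Count, for every r in R, how many entries of L exceed r:
r = 1: 3, 23, 27 → 3
r = 4: 23, 27 → 2
r = 7: 23, 27 → 2
r = 12: 23, 27 → 2
r = 15: 23, 27 → 2
r = 21: 23, 27 → 2
r = 38: none → 0
Cross-inversions: 3 + 2 + 2 + 2 + 2 + 2 + 0 = 13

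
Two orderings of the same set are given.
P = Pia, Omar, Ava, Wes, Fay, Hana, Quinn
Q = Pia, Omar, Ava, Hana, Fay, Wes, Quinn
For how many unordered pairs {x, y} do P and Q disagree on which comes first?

3

Assign each item its position (1..7) in the first ordering, then rewrite the second ordering as that position sequence:
positions: Pia→1, Omar→2, Ava→3, Wes→4, Fay→5, Hana→6, Quinn→7
second ordering as positions: [1, 2, 3, 6, 5, 4, 7]
Discordant pairs = inversions in this position sequence.
1: 0
2: 0
3: 0
6: 5, 4 → 2
5: 4 → 1
4: 0
7: 0
Total: 0 + 0 + 0 + 2 + 1 + 0 + 0 = 3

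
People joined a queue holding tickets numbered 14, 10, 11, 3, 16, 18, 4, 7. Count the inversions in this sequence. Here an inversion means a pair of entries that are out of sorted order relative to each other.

Element-by-element contributions:
14 → 10, 11, 3, 4, 7 → 5
10 → 3, 4, 7 → 3
11 → 3, 4, 7 → 3
3 → none → 0
16 → 4, 7 → 2
18 → 4, 7 → 2
4 → none → 0
7 → none → 0
Sum: 5 + 3 + 3 + 0 + 2 + 2 + 0 + 0 = 15

15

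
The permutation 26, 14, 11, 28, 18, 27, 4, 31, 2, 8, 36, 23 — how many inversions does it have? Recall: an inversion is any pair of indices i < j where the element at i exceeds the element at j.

Count, for each position, how many later elements it exceeds:
26: 7
14: 4
11: 3
28: 6
18: 3
27: 4
4: 1
31: 3
2: 0
8: 0
36: 1
23: 0
Sum: 7 + 4 + 3 + 6 + 3 + 4 + 1 + 3 + 0 + 0 + 1 + 0 = 32

32 inversions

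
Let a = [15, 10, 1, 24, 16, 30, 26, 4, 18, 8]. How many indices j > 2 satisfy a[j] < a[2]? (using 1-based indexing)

3

The element at index 2 is 10.
Elements after it: 1, 24, 16, 30, 26, 4, 18, 8
Those smaller than 10: 1, 4, 8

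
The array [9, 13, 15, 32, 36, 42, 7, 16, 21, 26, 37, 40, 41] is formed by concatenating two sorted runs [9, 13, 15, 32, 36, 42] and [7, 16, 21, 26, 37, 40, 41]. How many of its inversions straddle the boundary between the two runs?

Take each right-half value and tally the left-half values above it:
r = 7: 9, 13, 15, 32, 36, 42 → 6
r = 16: 32, 36, 42 → 3
r = 21: 32, 36, 42 → 3
r = 26: 32, 36, 42 → 3
r = 37: 42 → 1
r = 40: 42 → 1
r = 41: 42 → 1
Cross-inversions: 6 + 3 + 3 + 3 + 1 + 1 + 1 = 18

There are 18 cross-inversions.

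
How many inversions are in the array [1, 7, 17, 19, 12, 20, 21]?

2 inversions

Sweep left to right; for each value list the smaller values that follow it:
1: 0
7: 0
17: 1
19: 1
12: 0
20: 0
21: 0
Sum: 0 + 0 + 1 + 1 + 0 + 0 + 0 = 2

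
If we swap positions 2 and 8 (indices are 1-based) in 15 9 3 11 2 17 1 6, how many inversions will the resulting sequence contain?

17 inversions

Positions 2 and 8 hold 9 and 6; after swapping, the array is [15, 6, 3, 11, 2, 17, 1, 9].
For each element, count later entries that are smaller:
15 → 6, 3, 11, 2, 1, 9 → 6
6 → 3, 2, 1 → 3
3 → 2, 1 → 2
11 → 2, 1, 9 → 3
2 → 1 → 1
17 → 1, 9 → 2
1 → none → 0
9 → none → 0
Sum: 6 + 3 + 2 + 3 + 1 + 2 + 0 + 0 = 17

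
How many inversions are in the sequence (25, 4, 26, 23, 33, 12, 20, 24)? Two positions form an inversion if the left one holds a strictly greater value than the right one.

14

For each element, count later entries that are smaller:
25 → 4, 23, 12, 20, 24 → 5
4 → none → 0
26 → 23, 12, 20, 24 → 4
23 → 12, 20 → 2
33 → 12, 20, 24 → 3
12 → none → 0
20 → none → 0
24 → none → 0
Sum: 5 + 0 + 4 + 2 + 3 + 0 + 0 + 0 = 14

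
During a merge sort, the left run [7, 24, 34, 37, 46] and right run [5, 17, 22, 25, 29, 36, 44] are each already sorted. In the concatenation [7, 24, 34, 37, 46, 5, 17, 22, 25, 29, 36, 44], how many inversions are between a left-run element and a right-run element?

There are 22 cross-inversions.

Take each right-half value and tally the left-half values above it:
r = 5: 7, 24, 34, 37, 46 → 5
r = 17: 24, 34, 37, 46 → 4
r = 22: 24, 34, 37, 46 → 4
r = 25: 34, 37, 46 → 3
r = 29: 34, 37, 46 → 3
r = 36: 37, 46 → 2
r = 44: 46 → 1
Cross-inversions: 5 + 4 + 4 + 3 + 3 + 2 + 1 = 22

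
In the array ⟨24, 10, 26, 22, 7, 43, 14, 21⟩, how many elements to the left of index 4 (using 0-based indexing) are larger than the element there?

4 such elements

The element at index 4 is 7.
Elements before it: 24, 10, 26, 22
Those larger than 7: 24, 10, 26, 22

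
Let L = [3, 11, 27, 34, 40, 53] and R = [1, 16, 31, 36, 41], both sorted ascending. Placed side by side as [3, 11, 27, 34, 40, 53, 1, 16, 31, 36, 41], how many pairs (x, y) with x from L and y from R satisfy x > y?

16

Count, for every r in R, how many entries of L exceed r:
r = 1: 3, 11, 27, 34, 40, 53 → 6
r = 16: 27, 34, 40, 53 → 4
r = 31: 34, 40, 53 → 3
r = 36: 40, 53 → 2
r = 41: 53 → 1
Cross-inversions: 6 + 4 + 3 + 2 + 1 = 16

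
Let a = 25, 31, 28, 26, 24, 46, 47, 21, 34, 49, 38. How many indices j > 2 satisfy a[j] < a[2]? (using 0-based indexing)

3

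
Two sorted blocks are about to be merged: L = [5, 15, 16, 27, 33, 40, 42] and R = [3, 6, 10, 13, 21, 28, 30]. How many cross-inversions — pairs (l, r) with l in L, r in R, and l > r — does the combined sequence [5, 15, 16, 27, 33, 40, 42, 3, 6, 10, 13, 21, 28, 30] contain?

For each element r of the right run, count left-run elements greater than r:
r = 3: 5, 15, 16, 27, 33, 40, 42 → 7
r = 6: 15, 16, 27, 33, 40, 42 → 6
r = 10: 15, 16, 27, 33, 40, 42 → 6
r = 13: 15, 16, 27, 33, 40, 42 → 6
r = 21: 27, 33, 40, 42 → 4
r = 28: 33, 40, 42 → 3
r = 30: 33, 40, 42 → 3
Cross-inversions: 7 + 6 + 6 + 6 + 4 + 3 + 3 = 35

Cross-inversions: 35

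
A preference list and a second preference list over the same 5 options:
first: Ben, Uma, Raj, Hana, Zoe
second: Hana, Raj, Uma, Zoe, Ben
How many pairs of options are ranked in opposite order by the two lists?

Assign each item its position (1..5) in the first ordering, then rewrite the second ordering as that position sequence:
positions: Ben→1, Uma→2, Raj→3, Hana→4, Zoe→5
second ordering as positions: [4, 3, 2, 5, 1]
Discordant pairs = inversions in this position sequence.
4: 3, 2, 1 → 3
3: 2, 1 → 2
2: 1 → 1
5: 1 → 1
1: 0
Total: 3 + 2 + 1 + 1 + 0 = 7

7 pairs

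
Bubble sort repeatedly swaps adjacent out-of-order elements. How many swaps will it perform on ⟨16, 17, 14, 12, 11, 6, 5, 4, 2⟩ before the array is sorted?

Each adjacent swap fixes exactly one inversion, so the minimum swap count equals the number of inversions.
Count inversions — for each element, later elements that are smaller:
16: 14, 12, 11, 6, 5, 4, 2 → 7
17: 14, 12, 11, 6, 5, 4, 2 → 7
14: 12, 11, 6, 5, 4, 2 → 6
12: 11, 6, 5, 4, 2 → 5
11: 6, 5, 4, 2 → 4
6: 5, 4, 2 → 3
5: 4, 2 → 2
4: 2 → 1
2: none → 0
Total inversions: 7 + 7 + 6 + 5 + 4 + 3 + 2 + 1 + 0 = 35

There are 35 swaps.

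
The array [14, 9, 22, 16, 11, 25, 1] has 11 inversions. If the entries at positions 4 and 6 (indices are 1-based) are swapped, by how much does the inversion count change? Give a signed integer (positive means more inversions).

+1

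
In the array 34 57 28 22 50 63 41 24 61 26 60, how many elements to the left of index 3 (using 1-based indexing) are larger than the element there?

The element at index 3 is 28.
Elements before it: 34, 57
Those larger than 28: 34, 57

2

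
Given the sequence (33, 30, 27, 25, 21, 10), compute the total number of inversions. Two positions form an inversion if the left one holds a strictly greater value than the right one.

15

Element-by-element contributions:
33: 5
30: 4
27: 3
25: 2
21: 1
10: 0
Sum: 5 + 4 + 3 + 2 + 1 + 0 = 15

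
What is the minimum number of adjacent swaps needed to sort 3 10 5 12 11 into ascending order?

There are 2 swaps.

The minimum number of adjacent swaps to sort an array equals its inversion count, since every such swap removes exactly one inversion.
Count inversions — for each element, later elements that are smaller:
3: none → 0
10: 5 → 1
5: none → 0
12: 11 → 1
11: none → 0
Total inversions: 0 + 1 + 0 + 1 + 0 = 2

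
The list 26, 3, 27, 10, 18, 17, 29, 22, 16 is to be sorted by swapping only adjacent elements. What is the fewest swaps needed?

Each adjacent swap fixes exactly one inversion, so the minimum swap count equals the number of inversions.
Count inversions — for each element, later elements that are smaller:
26: 3, 10, 18, 17, 22, 16 → 6
3: none → 0
27: 10, 18, 17, 22, 16 → 5
10: none → 0
18: 17, 16 → 2
17: 16 → 1
29: 22, 16 → 2
22: 16 → 1
16: none → 0
Total inversions: 6 + 0 + 5 + 0 + 2 + 1 + 2 + 1 + 0 = 17

There are 17 swaps.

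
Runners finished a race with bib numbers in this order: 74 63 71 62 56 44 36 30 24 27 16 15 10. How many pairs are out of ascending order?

Sweep left to right; for each value list the smaller values that follow it:
74: 12
63: 10
71: 10
62: 9
56: 8
44: 7
36: 6
30: 5
24: 3
27: 3
16: 2
15: 1
10: 0
Sum: 12 + 10 + 10 + 9 + 8 + 7 + 6 + 5 + 3 + 3 + 2 + 1 + 0 = 76

76 out-of-order pairs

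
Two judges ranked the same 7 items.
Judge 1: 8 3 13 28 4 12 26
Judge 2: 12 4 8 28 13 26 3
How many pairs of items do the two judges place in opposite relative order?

Assign each item its position (1..7) in the first ordering, then rewrite the second ordering as that position sequence:
positions: 8→1, 3→2, 13→3, 28→4, 4→5, 12→6, 26→7
second ordering as positions: [6, 5, 1, 4, 3, 7, 2]
Discordant pairs = inversions in this position sequence.
6: 5, 1, 4, 3, 2 → 5
5: 1, 4, 3, 2 → 4
1: 0
4: 3, 2 → 2
3: 2 → 1
7: 2 → 1
2: 0
Total: 5 + 4 + 0 + 2 + 1 + 1 + 0 = 13

13 discordant pairs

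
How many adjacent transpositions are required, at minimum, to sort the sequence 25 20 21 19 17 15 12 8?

Minimum adjacent swaps = number of inversions (each swap of adjacent out-of-order elements removes one inversion and no swap can remove more).
Count inversions — for each element, later elements that are smaller:
25: 20, 21, 19, 17, 15, 12, 8 → 7
20: 19, 17, 15, 12, 8 → 5
21: 19, 17, 15, 12, 8 → 5
19: 17, 15, 12, 8 → 4
17: 15, 12, 8 → 3
15: 12, 8 → 2
12: 8 → 1
8: none → 0
Total inversions: 7 + 5 + 5 + 4 + 3 + 2 + 1 + 0 = 27

27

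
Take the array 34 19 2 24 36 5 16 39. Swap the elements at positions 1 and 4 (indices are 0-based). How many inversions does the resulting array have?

Positions 1 and 4 hold 19 and 36; after swapping, the array is [34, 36, 2, 24, 19, 5, 16, 39].
For each element, count later entries that are smaller:
34 → 2, 24, 19, 5, 16 → 5
36 → 2, 24, 19, 5, 16 → 5
2 → none → 0
24 → 19, 5, 16 → 3
19 → 5, 16 → 2
5 → none → 0
16 → none → 0
39 → none → 0
Sum: 5 + 5 + 0 + 3 + 2 + 0 + 0 + 0 = 15

There are 15 inversions.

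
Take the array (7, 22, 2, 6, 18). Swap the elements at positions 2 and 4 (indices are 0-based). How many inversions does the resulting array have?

There are 8 inversions.

Positions 2 and 4 hold 2 and 18; after swapping, the array is [7, 22, 18, 6, 2].
Count, for each position, how many later elements it exceeds:
7 → 6, 2 → 2
22 → 18, 6, 2 → 3
18 → 6, 2 → 2
6 → 2 → 1
2 → none → 0
Sum: 2 + 3 + 2 + 1 + 0 = 8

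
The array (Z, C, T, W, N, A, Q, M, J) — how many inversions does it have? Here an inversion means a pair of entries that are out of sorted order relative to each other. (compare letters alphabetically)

There are 25 inversions.

Count, for each position, how many later elements it exceeds:
Z: 8
C: 1
T: 5
W: 5
N: 3
A: 0
Q: 2
M: 1
J: 0
Sum: 8 + 1 + 5 + 5 + 3 + 0 + 2 + 1 + 0 = 25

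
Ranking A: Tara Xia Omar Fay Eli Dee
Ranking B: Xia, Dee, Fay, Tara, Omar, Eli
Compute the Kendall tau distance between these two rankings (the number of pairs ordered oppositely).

Assign each item its position (1..6) in the first ordering, then rewrite the second ordering as that position sequence:
positions: Tara→1, Xia→2, Omar→3, Fay→4, Eli→5, Dee→6
second ordering as positions: [2, 6, 4, 1, 3, 5]
Discordant pairs = inversions in this position sequence.
2: 1 → 1
6: 4, 1, 3, 5 → 4
4: 1, 3 → 2
1: 0
3: 0
5: 0
Total: 1 + 4 + 2 + 0 + 0 + 0 = 7

Discordant pairs: 7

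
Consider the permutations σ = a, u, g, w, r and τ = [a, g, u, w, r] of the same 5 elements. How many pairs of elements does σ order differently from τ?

Discordant pairs: 1

Assign each item its position (1..5) in the first ordering, then rewrite the second ordering as that position sequence:
positions: a→1, u→2, g→3, w→4, r→5
second ordering as positions: [1, 3, 2, 4, 5]
Discordant pairs = inversions in this position sequence.
1: 0
3: 2 → 1
2: 0
4: 0
5: 0
Total: 0 + 1 + 0 + 0 + 0 = 1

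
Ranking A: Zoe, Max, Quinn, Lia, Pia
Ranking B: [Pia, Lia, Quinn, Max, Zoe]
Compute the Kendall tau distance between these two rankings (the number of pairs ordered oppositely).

10 discordant pairs

Assign each item its position (1..5) in the first ordering, then rewrite the second ordering as that position sequence:
positions: Zoe→1, Max→2, Quinn→3, Lia→4, Pia→5
second ordering as positions: [5, 4, 3, 2, 1]
Discordant pairs = inversions in this position sequence.
5: 4, 3, 2, 1 → 4
4: 3, 2, 1 → 3
3: 2, 1 → 2
2: 1 → 1
1: 0
Total: 4 + 3 + 2 + 1 + 0 = 10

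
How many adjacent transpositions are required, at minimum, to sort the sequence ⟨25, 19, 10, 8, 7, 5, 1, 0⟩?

28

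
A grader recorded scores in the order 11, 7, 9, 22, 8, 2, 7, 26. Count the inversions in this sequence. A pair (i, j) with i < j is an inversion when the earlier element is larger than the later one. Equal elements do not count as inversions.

14

Count, for each position, how many later elements it exceeds:
11 → 7, 9, 8, 2, 7 → 5
7 → 2 → 1
9 → 8, 2, 7 → 3
22 → 8, 2, 7 → 3
8 → 2, 7 → 2
2 → none → 0
7 → none → 0
26 → none → 0
Sum: 5 + 1 + 3 + 3 + 2 + 0 + 0 + 0 = 14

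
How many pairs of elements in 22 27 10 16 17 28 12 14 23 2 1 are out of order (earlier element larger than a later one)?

Sweep left to right; for each value list the smaller values that follow it:
22: 7
27: 8
10: 2
16: 4
17: 4
28: 5
12: 2
14: 2
23: 2
2: 1
1: 0
Sum: 7 + 8 + 2 + 4 + 4 + 5 + 2 + 2 + 2 + 1 + 0 = 37

37 out-of-order pairs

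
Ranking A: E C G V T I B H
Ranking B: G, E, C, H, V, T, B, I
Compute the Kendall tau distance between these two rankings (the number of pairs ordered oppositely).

Assign each item its position (1..8) in the first ordering, then rewrite the second ordering as that position sequence:
positions: E→1, C→2, G→3, V→4, T→5, I→6, B→7, H→8
second ordering as positions: [3, 1, 2, 8, 4, 5, 7, 6]
Discordant pairs = inversions in this position sequence.
3: 1, 2 → 2
1: 0
2: 0
8: 4, 5, 7, 6 → 4
4: 0
5: 0
7: 6 → 1
6: 0
Total: 2 + 0 + 0 + 4 + 0 + 0 + 1 + 0 = 7

7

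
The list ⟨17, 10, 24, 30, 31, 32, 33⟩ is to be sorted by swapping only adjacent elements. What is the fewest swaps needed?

1

Minimum adjacent swaps = number of inversions (each swap of adjacent out-of-order elements removes one inversion and no swap can remove more).
Count inversions — for each element, later elements that are smaller:
17: 10 → 1
10: none → 0
24: none → 0
30: none → 0
31: none → 0
32: none → 0
33: none → 0
Total inversions: 1 + 0 + 0 + 0 + 0 + 0 + 0 = 1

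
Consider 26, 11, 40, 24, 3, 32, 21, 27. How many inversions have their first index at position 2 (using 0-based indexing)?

5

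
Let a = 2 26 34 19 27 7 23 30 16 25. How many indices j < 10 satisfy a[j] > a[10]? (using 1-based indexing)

4

The element at index 10 is 25.
Elements before it: 2, 26, 34, 19, 27, 7, 23, 30, 16
Those larger than 25: 26, 34, 27, 30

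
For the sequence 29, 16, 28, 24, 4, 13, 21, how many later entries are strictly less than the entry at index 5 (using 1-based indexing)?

0

The element at index 5 is 4.
Elements after it: 13, 21
None of them are smaller than 4.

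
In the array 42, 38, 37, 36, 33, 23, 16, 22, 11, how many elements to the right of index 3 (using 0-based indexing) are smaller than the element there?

The element at index 3 is 36.
Elements after it: 33, 23, 16, 22, 11
Those smaller than 36: 33, 23, 16, 22, 11

5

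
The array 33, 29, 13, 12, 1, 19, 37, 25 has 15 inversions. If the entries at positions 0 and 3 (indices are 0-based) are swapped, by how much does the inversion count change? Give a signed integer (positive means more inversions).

-5

Positions 0 and 3 hold 33 and 12; after swapping, the array is [12, 29, 13, 33, 1, 19, 37, 25].
Element-by-element contributions:
12 → 1 → 1
29 → 13, 1, 19, 25 → 4
13 → 1 → 1
33 → 1, 19, 25 → 3
1 → none → 0
19 → none → 0
37 → 25 → 1
25 → none → 0
Sum: 1 + 4 + 1 + 3 + 0 + 0 + 1 + 0 = 10
Change: 10 − 15 = -5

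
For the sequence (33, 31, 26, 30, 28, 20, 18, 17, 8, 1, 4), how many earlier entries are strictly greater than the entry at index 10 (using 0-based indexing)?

9

The element at index 10 is 4.
Elements before it: 33, 31, 26, 30, 28, 20, 18, 17, 8, 1
Those larger than 4: 33, 31, 26, 30, 28, 20, 18, 17, 8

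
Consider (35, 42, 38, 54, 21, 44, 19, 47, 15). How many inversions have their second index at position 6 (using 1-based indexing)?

The element at index 6 is 44.
Elements before it: 35, 42, 38, 54, 21
Those larger than 44: 54

1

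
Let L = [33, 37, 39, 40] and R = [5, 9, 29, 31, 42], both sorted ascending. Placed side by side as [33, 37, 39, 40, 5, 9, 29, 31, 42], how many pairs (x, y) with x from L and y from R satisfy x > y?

16 split inversions

For each element r of the right run, count left-run elements greater than r:
r = 5: 33, 37, 39, 40 → 4
r = 9: 33, 37, 39, 40 → 4
r = 29: 33, 37, 39, 40 → 4
r = 31: 33, 37, 39, 40 → 4
r = 42: none → 0
Cross-inversions: 4 + 4 + 4 + 4 + 0 = 16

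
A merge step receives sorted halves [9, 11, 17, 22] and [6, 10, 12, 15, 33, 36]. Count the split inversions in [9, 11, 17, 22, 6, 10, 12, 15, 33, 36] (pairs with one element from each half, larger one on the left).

Count, for every r in R, how many entries of L exceed r:
r = 6: 9, 11, 17, 22 → 4
r = 10: 11, 17, 22 → 3
r = 12: 17, 22 → 2
r = 15: 17, 22 → 2
r = 33: none → 0
r = 36: none → 0
Cross-inversions: 4 + 3 + 2 + 2 + 0 + 0 = 11

11 cross-inversions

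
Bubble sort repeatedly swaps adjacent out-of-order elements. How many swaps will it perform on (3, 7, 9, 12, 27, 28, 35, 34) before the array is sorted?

The minimum number of adjacent swaps to sort an array equals its inversion count, since every such swap removes exactly one inversion.
Count inversions — for each element, later elements that are smaller:
3: none → 0
7: none → 0
9: none → 0
12: none → 0
27: none → 0
28: none → 0
35: 34 → 1
34: none → 0
Total inversions: 0 + 0 + 0 + 0 + 0 + 0 + 1 + 0 = 1

1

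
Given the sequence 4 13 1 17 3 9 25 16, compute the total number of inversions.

Count, for each position, how many later elements it exceeds:
4 → 1, 3 → 2
13 → 1, 3, 9 → 3
1 → none → 0
17 → 3, 9, 16 → 3
3 → none → 0
9 → none → 0
25 → 16 → 1
16 → none → 0
Sum: 2 + 3 + 0 + 3 + 0 + 0 + 1 + 0 = 9

9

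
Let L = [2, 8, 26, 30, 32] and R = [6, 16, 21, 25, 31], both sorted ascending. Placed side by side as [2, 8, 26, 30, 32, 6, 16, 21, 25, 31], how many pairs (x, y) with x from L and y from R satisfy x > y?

There are 14 cross-inversions.

For each element r of the right run, count left-run elements greater than r:
r = 6: 8, 26, 30, 32 → 4
r = 16: 26, 30, 32 → 3
r = 21: 26, 30, 32 → 3
r = 25: 26, 30, 32 → 3
r = 31: 32 → 1
Cross-inversions: 4 + 3 + 3 + 3 + 1 = 14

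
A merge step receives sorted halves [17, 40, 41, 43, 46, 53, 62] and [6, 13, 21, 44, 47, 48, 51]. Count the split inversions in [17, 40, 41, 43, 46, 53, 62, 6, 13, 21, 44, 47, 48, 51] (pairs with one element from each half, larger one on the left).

29

For each element r of the right run, count left-run elements greater than r:
r = 6: 17, 40, 41, 43, 46, 53, 62 → 7
r = 13: 17, 40, 41, 43, 46, 53, 62 → 7
r = 21: 40, 41, 43, 46, 53, 62 → 6
r = 44: 46, 53, 62 → 3
r = 47: 53, 62 → 2
r = 48: 53, 62 → 2
r = 51: 53, 62 → 2
Cross-inversions: 7 + 7 + 6 + 3 + 2 + 2 + 2 = 29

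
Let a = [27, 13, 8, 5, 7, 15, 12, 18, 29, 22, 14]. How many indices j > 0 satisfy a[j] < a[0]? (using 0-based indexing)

9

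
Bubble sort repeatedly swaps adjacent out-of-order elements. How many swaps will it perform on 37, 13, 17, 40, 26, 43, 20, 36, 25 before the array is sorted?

Each adjacent swap fixes exactly one inversion, so the minimum swap count equals the number of inversions.
Count inversions — for each element, later elements that are smaller:
37: 13, 17, 26, 20, 36, 25 → 6
13: none → 0
17: none → 0
40: 26, 20, 36, 25 → 4
26: 20, 25 → 2
43: 20, 36, 25 → 3
20: none → 0
36: 25 → 1
25: none → 0
Total inversions: 6 + 0 + 0 + 4 + 2 + 3 + 0 + 1 + 0 = 16

16 adjacent swaps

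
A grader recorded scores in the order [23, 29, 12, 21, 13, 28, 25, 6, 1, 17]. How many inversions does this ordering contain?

Inversions: 30

Count, for each position, how many later elements it exceeds:
23 → 12, 21, 13, 6, 1, 17 → 6
29 → 12, 21, 13, 28, 25, 6, 1, 17 → 8
12 → 6, 1 → 2
21 → 13, 6, 1, 17 → 4
13 → 6, 1 → 2
28 → 25, 6, 1, 17 → 4
25 → 6, 1, 17 → 3
6 → 1 → 1
1 → none → 0
17 → none → 0
Sum: 6 + 8 + 2 + 4 + 2 + 4 + 3 + 1 + 0 + 0 = 30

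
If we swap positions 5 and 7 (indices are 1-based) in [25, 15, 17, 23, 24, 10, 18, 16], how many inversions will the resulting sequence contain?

There are 16 inversions.

Positions 5 and 7 hold 24 and 18; after swapping, the array is [25, 15, 17, 23, 18, 10, 24, 16].
Count, for each position, how many later elements it exceeds:
25: 7
15: 1
17: 2
23: 3
18: 2
10: 0
24: 1
16: 0
Sum: 7 + 1 + 2 + 3 + 2 + 0 + 1 + 0 = 16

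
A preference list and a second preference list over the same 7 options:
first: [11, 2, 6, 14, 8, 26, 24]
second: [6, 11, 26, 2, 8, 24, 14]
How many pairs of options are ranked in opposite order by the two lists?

Assign each item its position (1..7) in the first ordering, then rewrite the second ordering as that position sequence:
positions: 11→1, 2→2, 6→3, 14→4, 8→5, 26→6, 24→7
second ordering as positions: [3, 1, 6, 2, 5, 7, 4]
Discordant pairs = inversions in this position sequence.
3: 1, 2 → 2
1: 0
6: 2, 5, 4 → 3
2: 0
5: 4 → 1
7: 4 → 1
4: 0
Total: 2 + 0 + 3 + 0 + 1 + 1 + 0 = 7

7 pairs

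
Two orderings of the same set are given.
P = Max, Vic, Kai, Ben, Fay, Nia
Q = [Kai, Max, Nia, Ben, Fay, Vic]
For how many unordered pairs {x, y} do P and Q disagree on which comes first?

Assign each item its position (1..6) in the first ordering, then rewrite the second ordering as that position sequence:
positions: Max→1, Vic→2, Kai→3, Ben→4, Fay→5, Nia→6
second ordering as positions: [3, 1, 6, 4, 5, 2]
Discordant pairs = inversions in this position sequence.
3: 1, 2 → 2
1: 0
6: 4, 5, 2 → 3
4: 2 → 1
5: 2 → 1
2: 0
Total: 2 + 0 + 3 + 1 + 1 + 0 = 7

7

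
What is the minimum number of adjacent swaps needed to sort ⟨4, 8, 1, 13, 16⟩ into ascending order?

2 swaps

The minimum number of adjacent swaps to sort an array equals its inversion count, since every such swap removes exactly one inversion.
Count inversions — for each element, later elements that are smaller:
4: 1 → 1
8: 1 → 1
1: none → 0
13: none → 0
16: none → 0
Total inversions: 1 + 1 + 0 + 0 + 0 = 2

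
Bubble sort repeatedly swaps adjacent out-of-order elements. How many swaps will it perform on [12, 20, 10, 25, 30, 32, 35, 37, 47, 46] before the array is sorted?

3 swaps

The minimum number of adjacent swaps to sort an array equals its inversion count, since every such swap removes exactly one inversion.
Count inversions — for each element, later elements that are smaller:
12: 10 → 1
20: 10 → 1
10: none → 0
25: none → 0
30: none → 0
32: none → 0
35: none → 0
37: none → 0
47: 46 → 1
46: none → 0
Total inversions: 1 + 1 + 0 + 0 + 0 + 0 + 0 + 0 + 1 + 0 = 3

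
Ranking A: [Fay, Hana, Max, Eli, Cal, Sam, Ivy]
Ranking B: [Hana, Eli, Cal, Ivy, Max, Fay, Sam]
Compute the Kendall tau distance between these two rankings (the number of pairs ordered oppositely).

Assign each item its position (1..7) in the first ordering, then rewrite the second ordering as that position sequence:
positions: Fay→1, Hana→2, Max→3, Eli→4, Cal→5, Sam→6, Ivy→7
second ordering as positions: [2, 4, 5, 7, 3, 1, 6]
Discordant pairs = inversions in this position sequence.
2: 1 → 1
4: 3, 1 → 2
5: 3, 1 → 2
7: 3, 1, 6 → 3
3: 1 → 1
1: 0
6: 0
Total: 1 + 2 + 2 + 3 + 1 + 0 + 0 = 9

9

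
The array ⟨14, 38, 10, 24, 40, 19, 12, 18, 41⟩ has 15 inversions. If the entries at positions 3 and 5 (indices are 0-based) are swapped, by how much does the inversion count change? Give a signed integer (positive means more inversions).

-1

Positions 3 and 5 hold 24 and 19; after swapping, the array is [14, 38, 10, 19, 40, 24, 12, 18, 41].
Count, for each position, how many later elements it exceeds:
14 → 10, 12 → 2
38 → 10, 19, 24, 12, 18 → 5
10 → none → 0
19 → 12, 18 → 2
40 → 24, 12, 18 → 3
24 → 12, 18 → 2
12 → none → 0
18 → none → 0
41 → none → 0
Sum: 2 + 5 + 0 + 2 + 3 + 2 + 0 + 0 + 0 = 14
Change: 14 − 15 = -1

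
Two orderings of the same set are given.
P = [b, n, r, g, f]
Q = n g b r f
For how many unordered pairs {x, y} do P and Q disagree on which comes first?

Assign each item its position (1..5) in the first ordering, then rewrite the second ordering as that position sequence:
positions: b→1, n→2, r→3, g→4, f→5
second ordering as positions: [2, 4, 1, 3, 5]
Discordant pairs = inversions in this position sequence.
2: 1 → 1
4: 1, 3 → 2
1: 0
3: 0
5: 0
Total: 1 + 2 + 0 + 0 + 0 = 3

3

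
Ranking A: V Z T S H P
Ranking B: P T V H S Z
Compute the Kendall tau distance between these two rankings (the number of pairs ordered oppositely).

Assign each item its position (1..6) in the first ordering, then rewrite the second ordering as that position sequence:
positions: V→1, Z→2, T→3, S→4, H→5, P→6
second ordering as positions: [6, 3, 1, 5, 4, 2]
Discordant pairs = inversions in this position sequence.
6: 3, 1, 5, 4, 2 → 5
3: 1, 2 → 2
1: 0
5: 4, 2 → 2
4: 2 → 1
2: 0
Total: 5 + 2 + 0 + 2 + 1 + 0 = 10

There are 10 discordant pairs.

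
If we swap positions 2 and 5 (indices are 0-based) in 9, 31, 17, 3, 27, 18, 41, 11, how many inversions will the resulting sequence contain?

Positions 2 and 5 hold 17 and 18; after swapping, the array is [9, 31, 18, 3, 27, 17, 41, 11].
Count, for each position, how many later elements it exceeds:
9 → 3 → 1
31 → 18, 3, 27, 17, 11 → 5
18 → 3, 17, 11 → 3
3 → none → 0
27 → 17, 11 → 2
17 → 11 → 1
41 → 11 → 1
11 → none → 0
Sum: 1 + 5 + 3 + 0 + 2 + 1 + 1 + 0 = 13

13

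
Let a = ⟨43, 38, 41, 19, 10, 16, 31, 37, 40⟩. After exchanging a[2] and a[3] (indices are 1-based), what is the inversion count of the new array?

Positions 2 and 3 hold 38 and 41; after swapping, the array is [43, 41, 38, 19, 10, 16, 31, 37, 40].
Sweep left to right; for each value list the smaller values that follow it:
43 → 41, 38, 19, 10, 16, 31, 37, 40 → 8
41 → 38, 19, 10, 16, 31, 37, 40 → 7
38 → 19, 10, 16, 31, 37 → 5
19 → 10, 16 → 2
10 → none → 0
16 → none → 0
31 → none → 0
37 → none → 0
40 → none → 0
Sum: 8 + 7 + 5 + 2 + 0 + 0 + 0 + 0 + 0 = 22

22 inversions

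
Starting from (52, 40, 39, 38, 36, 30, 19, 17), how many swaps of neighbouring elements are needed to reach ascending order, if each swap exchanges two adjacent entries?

There are 28 swaps.

The minimum number of adjacent swaps to sort an array equals its inversion count, since every such swap removes exactly one inversion.
Count inversions — for each element, later elements that are smaller:
52: 40, 39, 38, 36, 30, 19, 17 → 7
40: 39, 38, 36, 30, 19, 17 → 6
39: 38, 36, 30, 19, 17 → 5
38: 36, 30, 19, 17 → 4
36: 30, 19, 17 → 3
30: 19, 17 → 2
19: 17 → 1
17: none → 0
Total inversions: 7 + 6 + 5 + 4 + 3 + 2 + 1 + 0 = 28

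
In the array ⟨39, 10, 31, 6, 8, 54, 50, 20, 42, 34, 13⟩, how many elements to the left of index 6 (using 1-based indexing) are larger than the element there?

0

The element at index 6 is 54.
Elements before it: 39, 10, 31, 6, 8
None of them are larger than 54.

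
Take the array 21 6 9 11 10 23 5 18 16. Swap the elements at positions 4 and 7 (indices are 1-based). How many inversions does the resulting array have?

Positions 4 and 7 hold 11 and 5; after swapping, the array is [21, 6, 9, 5, 10, 23, 11, 18, 16].
For each element, count later entries that are smaller:
21 → 6, 9, 5, 10, 11, 18, 16 → 7
6 → 5 → 1
9 → 5 → 1
5 → none → 0
10 → none → 0
23 → 11, 18, 16 → 3
11 → none → 0
18 → 16 → 1
16 → none → 0
Sum: 7 + 1 + 1 + 0 + 0 + 3 + 0 + 1 + 0 = 13

13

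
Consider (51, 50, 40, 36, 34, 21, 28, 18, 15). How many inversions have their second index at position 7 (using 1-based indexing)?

5 such elements

The element at index 7 is 28.
Elements before it: 51, 50, 40, 36, 34, 21
Those larger than 28: 51, 50, 40, 36, 34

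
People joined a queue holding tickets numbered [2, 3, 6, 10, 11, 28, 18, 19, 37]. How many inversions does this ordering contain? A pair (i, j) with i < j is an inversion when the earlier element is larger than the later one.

There are 2 inversions.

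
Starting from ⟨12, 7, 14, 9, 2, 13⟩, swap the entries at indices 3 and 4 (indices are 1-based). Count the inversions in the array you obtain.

Positions 3 and 4 hold 14 and 9; after swapping, the array is [12, 7, 9, 14, 2, 13].
Element-by-element contributions:
12 → 7, 9, 2 → 3
7 → 2 → 1
9 → 2 → 1
14 → 2, 13 → 2
2 → none → 0
13 → none → 0
Sum: 3 + 1 + 1 + 2 + 0 + 0 = 7

Inversions: 7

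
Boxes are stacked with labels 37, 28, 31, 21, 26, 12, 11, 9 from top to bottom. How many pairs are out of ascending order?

Element-by-element contributions:
37: 7
28: 5
31: 5
21: 3
26: 3
12: 2
11: 1
9: 0
Sum: 7 + 5 + 5 + 3 + 3 + 2 + 1 + 0 = 26

26 out-of-order pairs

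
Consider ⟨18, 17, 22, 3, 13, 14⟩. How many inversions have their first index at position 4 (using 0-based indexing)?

The element at index 4 is 13.
Elements after it: 14
None of them are smaller than 13.

0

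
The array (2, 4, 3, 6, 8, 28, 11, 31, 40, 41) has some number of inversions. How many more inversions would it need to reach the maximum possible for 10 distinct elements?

Maximum inversions for 10 distinct elements is C(10, 2) = 10·9/2 = 45.
Current inversions — for each element, count later smaller elements:
2: 0
4: 1
3: 0
6: 0
8: 0
28: 1
11: 0
31: 0
40: 0
41: 0
Current total: 0 + 1 + 0 + 0 + 0 + 1 + 0 + 0 + 0 + 0 = 2
Shortfall: 45 − 2 = 43

43 inversions short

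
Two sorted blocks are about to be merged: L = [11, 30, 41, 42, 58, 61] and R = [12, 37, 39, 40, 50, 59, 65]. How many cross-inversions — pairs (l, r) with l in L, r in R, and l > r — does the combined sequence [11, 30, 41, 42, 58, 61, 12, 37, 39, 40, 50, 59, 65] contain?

Cross-inversions: 20

Count, for every r in R, how many entries of L exceed r:
r = 12: 30, 41, 42, 58, 61 → 5
r = 37: 41, 42, 58, 61 → 4
r = 39: 41, 42, 58, 61 → 4
r = 40: 41, 42, 58, 61 → 4
r = 50: 58, 61 → 2
r = 59: 61 → 1
r = 65: none → 0
Cross-inversions: 5 + 4 + 4 + 4 + 2 + 1 + 0 = 20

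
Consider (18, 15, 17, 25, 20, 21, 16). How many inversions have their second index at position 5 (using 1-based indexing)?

1

The element at index 5 is 20.
Elements before it: 18, 15, 17, 25
Those larger than 20: 25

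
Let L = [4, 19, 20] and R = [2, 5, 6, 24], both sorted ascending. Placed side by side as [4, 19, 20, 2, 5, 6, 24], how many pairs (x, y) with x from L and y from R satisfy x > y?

Count, for every r in R, how many entries of L exceed r:
r = 2: 4, 19, 20 → 3
r = 5: 19, 20 → 2
r = 6: 19, 20 → 2
r = 24: none → 0
Cross-inversions: 3 + 2 + 2 + 0 = 7

7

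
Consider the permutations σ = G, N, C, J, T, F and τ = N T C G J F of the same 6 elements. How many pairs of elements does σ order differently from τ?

Assign each item its position (1..6) in the first ordering, then rewrite the second ordering as that position sequence:
positions: G→1, N→2, C→3, J→4, T→5, F→6
second ordering as positions: [2, 5, 3, 1, 4, 6]
Discordant pairs = inversions in this position sequence.
2: 1 → 1
5: 3, 1, 4 → 3
3: 1 → 1
1: 0
4: 0
6: 0
Total: 1 + 3 + 1 + 0 + 0 + 0 = 5

Discordant pairs: 5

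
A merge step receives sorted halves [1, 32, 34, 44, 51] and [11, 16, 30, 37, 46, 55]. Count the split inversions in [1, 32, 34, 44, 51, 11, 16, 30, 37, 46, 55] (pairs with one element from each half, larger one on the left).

For each element r of the right run, count left-run elements greater than r:
r = 11: 32, 34, 44, 51 → 4
r = 16: 32, 34, 44, 51 → 4
r = 30: 32, 34, 44, 51 → 4
r = 37: 44, 51 → 2
r = 46: 51 → 1
r = 55: none → 0
Cross-inversions: 4 + 4 + 4 + 2 + 1 + 0 = 15

15 split inversions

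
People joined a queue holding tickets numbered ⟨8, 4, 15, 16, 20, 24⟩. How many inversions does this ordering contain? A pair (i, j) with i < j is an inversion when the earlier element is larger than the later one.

There is 1 inversion.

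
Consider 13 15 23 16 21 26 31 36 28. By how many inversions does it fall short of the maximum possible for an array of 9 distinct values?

32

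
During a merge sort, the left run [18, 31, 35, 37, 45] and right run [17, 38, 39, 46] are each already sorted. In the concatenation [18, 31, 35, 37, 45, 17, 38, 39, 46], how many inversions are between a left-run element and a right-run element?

There are 7 split inversions.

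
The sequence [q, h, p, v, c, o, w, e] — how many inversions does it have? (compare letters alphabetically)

For each element, count later entries that are smaller:
q → h, p, c, o, e → 5
h → c, e → 2
p → c, o, e → 3
v → c, o, e → 3
c → none → 0
o → e → 1
w → e → 1
e → none → 0
Sum: 5 + 2 + 3 + 3 + 0 + 1 + 1 + 0 = 15

15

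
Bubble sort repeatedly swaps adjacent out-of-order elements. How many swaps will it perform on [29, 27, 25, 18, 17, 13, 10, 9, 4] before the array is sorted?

36

The minimum number of adjacent swaps to sort an array equals its inversion count, since every such swap removes exactly one inversion.
Count inversions — for each element, later elements that are smaller:
29: 27, 25, 18, 17, 13, 10, 9, 4 → 8
27: 25, 18, 17, 13, 10, 9, 4 → 7
25: 18, 17, 13, 10, 9, 4 → 6
18: 17, 13, 10, 9, 4 → 5
17: 13, 10, 9, 4 → 4
13: 10, 9, 4 → 3
10: 9, 4 → 2
9: 4 → 1
4: none → 0
Total inversions: 8 + 7 + 6 + 5 + 4 + 3 + 2 + 1 + 0 = 36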